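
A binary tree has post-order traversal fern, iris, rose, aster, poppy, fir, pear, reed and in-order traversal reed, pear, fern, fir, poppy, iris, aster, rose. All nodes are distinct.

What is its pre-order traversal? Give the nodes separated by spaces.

The last element of post-order is the root; it splits in-order into left and right subtrees.
Root reed: left subtree has 0 nodes { }, right has 7 {pear, fern, fir, poppy, iris, aster, rose}.
  Root pear: left subtree has 0 nodes { }, right has 6 {fern, fir, poppy, iris, aster, rose}.
    Root fir: left subtree has 1 node {fern}, right has 4 {poppy, iris, aster, rose}.
      Root poppy: left subtree has 0 nodes { }, right has 3 {iris, aster, rose}.
        Root aster: left subtree has 1 node {iris}, right has 1 {rose}.

reed pear fir fern poppy aster iris rose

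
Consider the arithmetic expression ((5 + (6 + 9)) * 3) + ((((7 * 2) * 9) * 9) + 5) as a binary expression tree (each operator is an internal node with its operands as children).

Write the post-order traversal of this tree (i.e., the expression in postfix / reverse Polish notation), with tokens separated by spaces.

Post-order on an expression tree gives postfix notation: for each operator, emit left operand, right operand, then the operator.

5 6 9 + + 3 * 7 2 * 9 * 9 * 5 + +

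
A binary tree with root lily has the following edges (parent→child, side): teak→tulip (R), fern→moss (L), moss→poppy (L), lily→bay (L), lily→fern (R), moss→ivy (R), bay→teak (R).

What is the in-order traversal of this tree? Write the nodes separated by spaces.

In-order visits the left subtree, then the node, then the right subtree.
At lily: go left to bay.
  At bay: no left child.
  Visit bay.
  At bay: go right to teak.
    At teak: no left child.
    Visit teak.
    At teak: go right to tulip.
      tulip is a leaf — visit tulip.
Visit lily.
At lily: go right to fern.
  At fern: go left to moss.
    At moss: go left to poppy.
      poppy is a leaf — visit poppy.
    Visit moss.
    At moss: go right to ivy.
      ivy is a leaf — visit ivy.
  Visit fern.
  At fern: no right child.

bay teak tulip lily poppy moss ivy fern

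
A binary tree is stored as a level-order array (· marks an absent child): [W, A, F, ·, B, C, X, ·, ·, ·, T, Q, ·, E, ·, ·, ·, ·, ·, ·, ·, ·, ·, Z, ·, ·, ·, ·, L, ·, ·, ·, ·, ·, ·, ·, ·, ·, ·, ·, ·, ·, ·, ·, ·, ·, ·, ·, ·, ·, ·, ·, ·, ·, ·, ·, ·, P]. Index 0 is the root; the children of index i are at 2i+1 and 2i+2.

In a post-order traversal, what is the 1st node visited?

Post-order visits the left subtree, then the right subtree, then the node.
At W: go left to A.
  At A: no left child.
  At A: go right to B.
    At B: no left child.
    At B: go right to T.
      T is a leaf — visit T.
    Visit B.
  Visit A.
At W: go right to F.
  At F: go left to C.
    At C: go left to Q.
      At Q: go left to Z.
        Z is a leaf — visit Z.
      At Q: no right child.
      Visit Q.
    At C: no right child.
    Visit C.
  At F: go right to X.
    At X: go left to E.
      At E: no left child.
      At E: go right to L.
        At L: go left to P.
          P is a leaf — visit P.
        At L: no right child.
        Visit L.
      Visit E.
    At X: no right child.
    Visit X.
  Visit F.
Visit W.
Full post-order sequence: T, B, A, Z, Q, C, P, L, E, X, F, W.

T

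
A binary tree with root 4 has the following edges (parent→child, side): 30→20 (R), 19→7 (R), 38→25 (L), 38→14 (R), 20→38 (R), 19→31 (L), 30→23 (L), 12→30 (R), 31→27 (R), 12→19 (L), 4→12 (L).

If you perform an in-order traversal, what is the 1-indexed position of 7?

4

In-order visits the left subtree, then the node, then the right subtree.
At 4: go left to 12.
  At 12: go left to 19.
    At 19: go left to 31.
      At 31: no left child.
      Visit 31.
      At 31: go right to 27.
        27 is a leaf — visit 27.
    Visit 19.
    At 19: go right to 7.
      7 is a leaf — visit 7.
  Visit 12.
  At 12: go right to 30.
    At 30: go left to 23.
      23 is a leaf — visit 23.
    Visit 30.
    At 30: go right to 20.
      At 20: no left child.
      Visit 20.
      At 20: go right to 38.
        At 38: go left to 25.
          25 is a leaf — visit 25.
        Visit 38.
        At 38: go right to 14.
          14 is a leaf — visit 14.
Visit 4.
At 4: no right child.
Full in-order sequence: 31, 27, 19, 7, 12, 23, 30, 20, 25, 38, 14, 4.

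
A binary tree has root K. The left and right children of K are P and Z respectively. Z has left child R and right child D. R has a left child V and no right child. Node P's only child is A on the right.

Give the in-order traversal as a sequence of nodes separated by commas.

P, A, K, V, R, Z, D

In-order visits the left subtree, then the node, then the right subtree.
At K: go left to P.
  At P: no left child.
  Visit P.
  At P: go right to A.
    A is a leaf — visit A.
Visit K.
At K: go right to Z.
  At Z: go left to R.
    At R: go left to V.
      V is a leaf — visit V.
    Visit R.
    At R: no right child.
  Visit Z.
  At Z: go right to D.
    D is a leaf — visit D.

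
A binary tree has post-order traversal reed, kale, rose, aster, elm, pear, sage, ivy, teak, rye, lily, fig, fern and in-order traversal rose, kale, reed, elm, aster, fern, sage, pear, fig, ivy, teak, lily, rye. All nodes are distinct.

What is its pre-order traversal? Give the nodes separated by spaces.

The last element of post-order is the root; it splits in-order into left and right subtrees.
Root fern: left subtree has 5 nodes {rose, kale, reed, elm, aster}, right has 7 {sage, pear, fig, ivy, teak, lily, rye}.
  Root elm: left subtree has 3 nodes {rose, kale, reed}, right has 1 {aster}.
    Root rose: left subtree has 0 nodes { }, right has 2 {kale, reed}.
      Root kale: left subtree has 0 nodes { }, right has 1 {reed}.
  Root fig: left subtree has 2 nodes {sage, pear}, right has 4 {ivy, teak, lily, rye}.
    Root sage: left subtree has 0 nodes { }, right has 1 {pear}.
    Root lily: left subtree has 2 nodes {ivy, teak}, right has 1 {rye}.
      Root teak: left subtree has 1 node {ivy}, right has 0 { }.

fern elm rose kale reed aster fig sage pear lily teak ivy rye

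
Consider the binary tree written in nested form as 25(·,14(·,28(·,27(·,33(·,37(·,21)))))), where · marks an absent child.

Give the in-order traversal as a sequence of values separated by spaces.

In-order visits the left subtree, then the node, then the right subtree.
At 25: no left child.
Visit 25.
At 25: go right to 14.
  At 14: no left child.
  Visit 14.
  At 14: go right to 28.
    At 28: no left child.
    Visit 28.
    At 28: go right to 27.
      At 27: no left child.
      Visit 27.
      At 27: go right to 33.
        At 33: no left child.
        Visit 33.
        At 33: go right to 37.
          At 37: no left child.
          Visit 37.
          At 37: go right to 21.
            21 is a leaf — visit 21.

25 14 28 27 33 37 21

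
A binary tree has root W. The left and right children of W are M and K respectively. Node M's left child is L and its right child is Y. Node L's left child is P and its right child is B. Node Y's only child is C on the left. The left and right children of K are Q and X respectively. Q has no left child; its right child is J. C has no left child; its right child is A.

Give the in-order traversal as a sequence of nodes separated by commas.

P, L, B, M, C, A, Y, W, Q, J, K, X

In-order visits the left subtree, then the node, then the right subtree.
At W: go left to M.
  At M: go left to L.
    At L: go left to P.
      P is a leaf — visit P.
    Visit L.
    At L: go right to B.
      B is a leaf — visit B.
  Visit M.
  At M: go right to Y.
    At Y: go left to C.
      At C: no left child.
      Visit C.
      At C: go right to A.
        A is a leaf — visit A.
    Visit Y.
    At Y: no right child.
Visit W.
At W: go right to K.
  At K: go left to Q.
    At Q: no left child.
    Visit Q.
    At Q: go right to J.
      J is a leaf — visit J.
  Visit K.
  At K: go right to X.
    X is a leaf — visit X.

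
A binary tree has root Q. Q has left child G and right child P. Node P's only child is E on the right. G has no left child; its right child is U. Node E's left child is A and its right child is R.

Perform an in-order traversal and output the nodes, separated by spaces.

In-order visits the left subtree, then the node, then the right subtree.
At Q: go left to G.
  At G: no left child.
  Visit G.
  At G: go right to U.
    U is a leaf — visit U.
Visit Q.
At Q: go right to P.
  At P: no left child.
  Visit P.
  At P: go right to E.
    At E: go left to A.
      A is a leaf — visit A.
    Visit E.
    At E: go right to R.
      R is a leaf — visit R.

G U Q P A E R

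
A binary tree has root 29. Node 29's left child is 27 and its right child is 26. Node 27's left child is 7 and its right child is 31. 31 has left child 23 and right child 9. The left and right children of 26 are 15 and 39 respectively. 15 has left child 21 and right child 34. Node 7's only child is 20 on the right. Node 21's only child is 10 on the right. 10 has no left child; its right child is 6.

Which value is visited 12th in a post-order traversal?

Post-order visits the left subtree, then the right subtree, then the node.
At 29: go left to 27.
  At 27: go left to 7.
    At 7: no left child.
    At 7: go right to 20.
      20 is a leaf — visit 20.
    Visit 7.
  At 27: go right to 31.
    At 31: go left to 23.
      23 is a leaf — visit 23.
    At 31: go right to 9.
      9 is a leaf — visit 9.
    Visit 31.
  Visit 27.
At 29: go right to 26.
  At 26: go left to 15.
    At 15: go left to 21.
      At 21: no left child.
      At 21: go right to 10.
        At 10: no left child.
        At 10: go right to 6.
          6 is a leaf — visit 6.
        Visit 10.
      Visit 21.
    At 15: go right to 34.
      34 is a leaf — visit 34.
    Visit 15.
  At 26: go right to 39.
    39 is a leaf — visit 39.
  Visit 26.
Visit 29.
Full post-order sequence: 20, 7, 23, 9, 31, 27, 6, 10, 21, 34, 15, 39, 26, 29.

39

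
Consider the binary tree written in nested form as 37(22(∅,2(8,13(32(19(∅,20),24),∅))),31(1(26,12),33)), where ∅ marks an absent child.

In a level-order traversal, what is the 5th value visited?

1

Level-order visits nodes level by level from the root, left to right within each level.
Level 0: 37
Level 1: 22, 31
Level 2: 2, 1, 33
Level 3: 8, 13, 26, 12
Level 4: 32
Level 5: 19, 24
Level 6: 20
Full level-order sequence: 37, 22, 31, 2, 1, 33, 8, 13, 26, 12, 32, 19, 24, 20.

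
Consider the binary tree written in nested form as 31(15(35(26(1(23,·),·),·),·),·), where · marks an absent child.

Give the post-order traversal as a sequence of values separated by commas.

23, 1, 26, 35, 15, 31

Post-order visits the left subtree, then the right subtree, then the node.
At 31: go left to 15.
  At 15: go left to 35.
    At 35: go left to 26.
      At 26: go left to 1.
        At 1: go left to 23.
          23 is a leaf — visit 23.
        At 1: no right child.
        Visit 1.
      At 26: no right child.
      Visit 26.
    At 35: no right child.
    Visit 35.
  At 15: no right child.
  Visit 15.
At 31: no right child.
Visit 31.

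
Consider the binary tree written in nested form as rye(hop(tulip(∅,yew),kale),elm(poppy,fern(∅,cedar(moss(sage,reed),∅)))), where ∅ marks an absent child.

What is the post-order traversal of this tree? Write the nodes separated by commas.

Post-order visits the left subtree, then the right subtree, then the node.
At rye: go left to hop.
  At hop: go left to tulip.
    At tulip: no left child.
    At tulip: go right to yew.
      yew is a leaf — visit yew.
    Visit tulip.
  At hop: go right to kale.
    kale is a leaf — visit kale.
  Visit hop.
At rye: go right to elm.
  At elm: go left to poppy.
    poppy is a leaf — visit poppy.
  At elm: go right to fern.
    At fern: no left child.
    At fern: go right to cedar.
      At cedar: go left to moss.
        At moss: go left to sage.
          sage is a leaf — visit sage.
        At moss: go right to reed.
          reed is a leaf — visit reed.
        Visit moss.
      At cedar: no right child.
      Visit cedar.
    Visit fern.
  Visit elm.
Visit rye.

yew, tulip, kale, hop, poppy, sage, reed, moss, cedar, fern, elm, rye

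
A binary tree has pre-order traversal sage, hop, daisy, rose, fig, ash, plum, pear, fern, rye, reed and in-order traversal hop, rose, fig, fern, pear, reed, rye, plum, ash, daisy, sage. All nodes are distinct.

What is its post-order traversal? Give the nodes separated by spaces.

The first element of pre-order is the root; it splits in-order into left and right subtrees.
Root sage: left subtree has 10 nodes {hop, rose, fig, fern, pear, reed, rye, plum, ash, daisy}, right has 0 { }.
  Root hop: left subtree has 0 nodes { }, right has 9 {rose, fig, fern, pear, reed, rye, plum, ash, daisy}.
    Root daisy: left subtree has 8 nodes {rose, fig, fern, pear, reed, rye, plum, ash}, right has 0 { }.
      Root rose: left subtree has 0 nodes { }, right has 7 {fig, fern, pear, reed, rye, plum, ash}.
        Root fig: left subtree has 0 nodes { }, right has 6 {fern, pear, reed, rye, plum, ash}.
          Root ash: left subtree has 5 nodes {fern, pear, reed, rye, plum}, right has 0 { }.
            Root plum: left subtree has 4 nodes {fern, pear, reed, rye}, right has 0 { }.
              Root pear: left subtree has 1 node {fern}, right has 2 {reed, rye}.
                Root rye: left subtree has 1 node {reed}, right has 0 { }.

fern reed rye pear plum ash fig rose daisy hop sage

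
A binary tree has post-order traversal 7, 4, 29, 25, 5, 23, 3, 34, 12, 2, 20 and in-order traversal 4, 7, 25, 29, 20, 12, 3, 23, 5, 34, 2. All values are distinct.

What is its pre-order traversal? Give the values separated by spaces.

The last element of post-order is the root; it splits in-order into left and right subtrees.
Root 20: left subtree has 4 nodes {4, 7, 25, 29}, right has 6 {12, 3, 23, 5, 34, 2}.
  Root 25: left subtree has 2 nodes {4, 7}, right has 1 {29}.
    Root 4: left subtree has 0 nodes { }, right has 1 {7}.
  Root 2: left subtree has 5 nodes {12, 3, 23, 5, 34}, right has 0 { }.
    Root 12: left subtree has 0 nodes { }, right has 4 {3, 23, 5, 34}.
      Root 34: left subtree has 3 nodes {3, 23, 5}, right has 0 { }.
        Root 3: left subtree has 0 nodes { }, right has 2 {23, 5}.
          Root 23: left subtree has 0 nodes { }, right has 1 {5}.

20 25 4 7 29 2 12 34 3 23 5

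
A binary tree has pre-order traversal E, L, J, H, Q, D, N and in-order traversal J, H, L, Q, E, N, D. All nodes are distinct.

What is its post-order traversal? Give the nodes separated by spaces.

H J Q L N D E

The first element of pre-order is the root; it splits in-order into left and right subtrees.
Root E: left subtree has 4 nodes {J, H, L, Q}, right has 2 {N, D}.
  Root L: left subtree has 2 nodes {J, H}, right has 1 {Q}.
    Root J: left subtree has 0 nodes { }, right has 1 {H}.
  Root D: left subtree has 1 node {N}, right has 0 { }.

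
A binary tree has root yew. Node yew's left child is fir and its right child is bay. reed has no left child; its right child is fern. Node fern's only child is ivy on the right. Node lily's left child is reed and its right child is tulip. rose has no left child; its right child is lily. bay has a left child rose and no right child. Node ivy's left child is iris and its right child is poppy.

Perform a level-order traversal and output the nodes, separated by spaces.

yew fir bay rose lily reed tulip fern ivy iris poppy

Level-order visits nodes level by level from the root, left to right within each level.
Level 0: yew
Level 1: fir, bay
Level 2: rose
Level 3: lily
Level 4: reed, tulip
Level 5: fern
Level 6: ivy
Level 7: iris, poppy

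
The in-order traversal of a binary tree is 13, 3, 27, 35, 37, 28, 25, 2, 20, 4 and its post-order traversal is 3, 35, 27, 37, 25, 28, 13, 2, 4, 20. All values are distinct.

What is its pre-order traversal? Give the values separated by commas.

The last element of post-order is the root; it splits in-order into left and right subtrees.
Root 20: left subtree has 8 nodes {13, 3, 27, 35, 37, 28, 25, 2}, right has 1 {4}.
  Root 2: left subtree has 7 nodes {13, 3, 27, 35, 37, 28, 25}, right has 0 { }.
    Root 13: left subtree has 0 nodes { }, right has 6 {3, 27, 35, 37, 28, 25}.
      Root 28: left subtree has 4 nodes {3, 27, 35, 37}, right has 1 {25}.
        Root 37: left subtree has 3 nodes {3, 27, 35}, right has 0 { }.
          Root 27: left subtree has 1 node {3}, right has 1 {35}.

20, 2, 13, 28, 37, 27, 3, 35, 25, 4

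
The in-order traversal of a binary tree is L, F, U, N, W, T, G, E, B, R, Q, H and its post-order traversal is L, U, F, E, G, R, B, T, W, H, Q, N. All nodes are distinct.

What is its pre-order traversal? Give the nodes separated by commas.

N, F, L, U, Q, W, T, B, G, E, R, H

The last element of post-order is the root; it splits in-order into left and right subtrees.
Root N: left subtree has 3 nodes {L, F, U}, right has 8 {W, T, G, E, B, R, Q, H}.
  Root F: left subtree has 1 node {L}, right has 1 {U}.
  Root Q: left subtree has 6 nodes {W, T, G, E, B, R}, right has 1 {H}.
    Root W: left subtree has 0 nodes { }, right has 5 {T, G, E, B, R}.
      Root T: left subtree has 0 nodes { }, right has 4 {G, E, B, R}.
        Root B: left subtree has 2 nodes {G, E}, right has 1 {R}.
          Root G: left subtree has 0 nodes { }, right has 1 {E}.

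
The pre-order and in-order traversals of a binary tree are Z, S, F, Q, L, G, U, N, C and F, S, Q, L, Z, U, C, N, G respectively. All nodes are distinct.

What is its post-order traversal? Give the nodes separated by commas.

The first element of pre-order is the root; it splits in-order into left and right subtrees.
Root Z: left subtree has 4 nodes {F, S, Q, L}, right has 4 {U, C, N, G}.
  Root S: left subtree has 1 node {F}, right has 2 {Q, L}.
    Root Q: left subtree has 0 nodes { }, right has 1 {L}.
  Root G: left subtree has 3 nodes {U, C, N}, right has 0 { }.
    Root U: left subtree has 0 nodes { }, right has 2 {C, N}.
      Root N: left subtree has 1 node {C}, right has 0 { }.

F, L, Q, S, C, N, U, G, Z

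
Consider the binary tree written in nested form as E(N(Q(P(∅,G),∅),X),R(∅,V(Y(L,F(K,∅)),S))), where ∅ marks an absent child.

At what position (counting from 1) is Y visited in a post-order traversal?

9

Post-order visits the left subtree, then the right subtree, then the node.
At E: go left to N.
  At N: go left to Q.
    At Q: go left to P.
      At P: no left child.
      At P: go right to G.
        G is a leaf — visit G.
      Visit P.
    At Q: no right child.
    Visit Q.
  At N: go right to X.
    X is a leaf — visit X.
  Visit N.
At E: go right to R.
  At R: no left child.
  At R: go right to V.
    At V: go left to Y.
      At Y: go left to L.
        L is a leaf — visit L.
      At Y: go right to F.
        At F: go left to K.
          K is a leaf — visit K.
        At F: no right child.
        Visit F.
      Visit Y.
    At V: go right to S.
      S is a leaf — visit S.
    Visit V.
  Visit R.
Visit E.
Full post-order sequence: G, P, Q, X, N, L, K, F, Y, S, V, R, E.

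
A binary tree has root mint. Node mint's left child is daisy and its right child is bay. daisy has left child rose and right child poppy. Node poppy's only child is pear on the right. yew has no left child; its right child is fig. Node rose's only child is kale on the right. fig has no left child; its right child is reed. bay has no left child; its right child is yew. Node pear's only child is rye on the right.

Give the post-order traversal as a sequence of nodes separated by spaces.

kale rose rye pear poppy daisy reed fig yew bay mint

Post-order visits the left subtree, then the right subtree, then the node.
At mint: go left to daisy.
  At daisy: go left to rose.
    At rose: no left child.
    At rose: go right to kale.
      kale is a leaf — visit kale.
    Visit rose.
  At daisy: go right to poppy.
    At poppy: no left child.
    At poppy: go right to pear.
      At pear: no left child.
      At pear: go right to rye.
        rye is a leaf — visit rye.
      Visit pear.
    Visit poppy.
  Visit daisy.
At mint: go right to bay.
  At bay: no left child.
  At bay: go right to yew.
    At yew: no left child.
    At yew: go right to fig.
      At fig: no left child.
      At fig: go right to reed.
        reed is a leaf — visit reed.
      Visit fig.
    Visit yew.
  Visit bay.
Visit mint.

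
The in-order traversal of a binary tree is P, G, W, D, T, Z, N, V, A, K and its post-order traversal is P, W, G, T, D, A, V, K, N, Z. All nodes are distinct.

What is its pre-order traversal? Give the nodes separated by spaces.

Z D G P W T N K V A

The last element of post-order is the root; it splits in-order into left and right subtrees.
Root Z: left subtree has 5 nodes {P, G, W, D, T}, right has 4 {N, V, A, K}.
  Root D: left subtree has 3 nodes {P, G, W}, right has 1 {T}.
    Root G: left subtree has 1 node {P}, right has 1 {W}.
  Root N: left subtree has 0 nodes { }, right has 3 {V, A, K}.
    Root K: left subtree has 2 nodes {V, A}, right has 0 { }.
      Root V: left subtree has 0 nodes { }, right has 1 {A}.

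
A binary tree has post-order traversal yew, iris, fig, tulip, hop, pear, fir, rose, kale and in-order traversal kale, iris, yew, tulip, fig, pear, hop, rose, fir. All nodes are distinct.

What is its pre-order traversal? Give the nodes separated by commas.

The last element of post-order is the root; it splits in-order into left and right subtrees.
Root kale: left subtree has 0 nodes { }, right has 8 {iris, yew, tulip, fig, pear, hop, rose, fir}.
  Root rose: left subtree has 6 nodes {iris, yew, tulip, fig, pear, hop}, right has 1 {fir}.
    Root pear: left subtree has 4 nodes {iris, yew, tulip, fig}, right has 1 {hop}.
      Root tulip: left subtree has 2 nodes {iris, yew}, right has 1 {fig}.
        Root iris: left subtree has 0 nodes { }, right has 1 {yew}.

kale, rose, pear, tulip, iris, yew, fig, hop, fir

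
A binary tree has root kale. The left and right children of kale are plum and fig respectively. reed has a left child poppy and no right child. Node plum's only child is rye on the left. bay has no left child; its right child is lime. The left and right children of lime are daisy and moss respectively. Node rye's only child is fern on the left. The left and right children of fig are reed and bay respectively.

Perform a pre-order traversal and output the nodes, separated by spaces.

Pre-order visits the node, then its left subtree, then its right subtree.
Visit kale.
At kale: go left to plum.
  Visit plum.
  At plum: go left to rye.
    Visit rye.
    At rye: go left to fern.
      fern is a leaf — visit fern.
    At rye: no right child.
  At plum: no right child.
At kale: go right to fig.
  Visit fig.
  At fig: go left to reed.
    Visit reed.
    At reed: go left to poppy.
      poppy is a leaf — visit poppy.
    At reed: no right child.
  At fig: go right to bay.
    Visit bay.
    At bay: no left child.
    At bay: go right to lime.
      Visit lime.
      At lime: go left to daisy.
        daisy is a leaf — visit daisy.
      At lime: go right to moss.
        moss is a leaf — visit moss.

kale plum rye fern fig reed poppy bay lime daisy moss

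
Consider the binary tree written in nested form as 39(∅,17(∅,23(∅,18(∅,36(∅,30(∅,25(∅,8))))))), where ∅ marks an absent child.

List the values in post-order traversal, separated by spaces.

8 25 30 36 18 23 17 39

Post-order visits the left subtree, then the right subtree, then the node.
At 39: no left child.
At 39: go right to 17.
  At 17: no left child.
  At 17: go right to 23.
    At 23: no left child.
    At 23: go right to 18.
      At 18: no left child.
      At 18: go right to 36.
        At 36: no left child.
        At 36: go right to 30.
          At 30: no left child.
          At 30: go right to 25.
            At 25: no left child.
            At 25: go right to 8.
              8 is a leaf — visit 8.
            Visit 25.
          Visit 30.
        Visit 36.
      Visit 18.
    Visit 23.
  Visit 17.
Visit 39.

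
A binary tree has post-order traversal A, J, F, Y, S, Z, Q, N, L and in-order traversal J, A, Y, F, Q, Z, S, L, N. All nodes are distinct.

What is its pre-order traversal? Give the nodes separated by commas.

L, Q, Y, J, A, F, Z, S, N

The last element of post-order is the root; it splits in-order into left and right subtrees.
Root L: left subtree has 7 nodes {J, A, Y, F, Q, Z, S}, right has 1 {N}.
  Root Q: left subtree has 4 nodes {J, A, Y, F}, right has 2 {Z, S}.
    Root Y: left subtree has 2 nodes {J, A}, right has 1 {F}.
      Root J: left subtree has 0 nodes { }, right has 1 {A}.
    Root Z: left subtree has 0 nodes { }, right has 1 {S}.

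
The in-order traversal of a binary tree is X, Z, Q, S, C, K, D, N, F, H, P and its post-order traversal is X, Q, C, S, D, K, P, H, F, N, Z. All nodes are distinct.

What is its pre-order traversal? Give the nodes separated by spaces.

Z X N K S Q C D F H P

The last element of post-order is the root; it splits in-order into left and right subtrees.
Root Z: left subtree has 1 node {X}, right has 9 {Q, S, C, K, D, N, F, H, P}.
  Root N: left subtree has 5 nodes {Q, S, C, K, D}, right has 3 {F, H, P}.
    Root K: left subtree has 3 nodes {Q, S, C}, right has 1 {D}.
      Root S: left subtree has 1 node {Q}, right has 1 {C}.
    Root F: left subtree has 0 nodes { }, right has 2 {H, P}.
      Root H: left subtree has 0 nodes { }, right has 1 {P}.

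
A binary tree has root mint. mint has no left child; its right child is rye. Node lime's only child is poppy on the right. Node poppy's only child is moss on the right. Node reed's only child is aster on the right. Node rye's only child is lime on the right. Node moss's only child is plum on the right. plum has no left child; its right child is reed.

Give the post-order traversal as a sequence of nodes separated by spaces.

Post-order visits the left subtree, then the right subtree, then the node.
At mint: no left child.
At mint: go right to rye.
  At rye: no left child.
  At rye: go right to lime.
    At lime: no left child.
    At lime: go right to poppy.
      At poppy: no left child.
      At poppy: go right to moss.
        At moss: no left child.
        At moss: go right to plum.
          At plum: no left child.
          At plum: go right to reed.
            At reed: no left child.
            At reed: go right to aster.
              aster is a leaf — visit aster.
            Visit reed.
          Visit plum.
        Visit moss.
      Visit poppy.
    Visit lime.
  Visit rye.
Visit mint.

aster reed plum moss poppy lime rye mint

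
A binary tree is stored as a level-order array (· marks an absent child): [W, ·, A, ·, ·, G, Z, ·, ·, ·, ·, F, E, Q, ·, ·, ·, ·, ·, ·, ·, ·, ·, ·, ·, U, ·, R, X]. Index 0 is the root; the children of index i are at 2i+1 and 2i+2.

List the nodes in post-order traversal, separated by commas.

F, U, E, G, R, X, Q, Z, A, W

Post-order visits the left subtree, then the right subtree, then the node.
At W: no left child.
At W: go right to A.
  At A: go left to G.
    At G: go left to F.
      F is a leaf — visit F.
    At G: go right to E.
      At E: go left to U.
        U is a leaf — visit U.
      At E: no right child.
      Visit E.
    Visit G.
  At A: go right to Z.
    At Z: go left to Q.
      At Q: go left to R.
        R is a leaf — visit R.
      At Q: go right to X.
        X is a leaf — visit X.
      Visit Q.
    At Z: no right child.
    Visit Z.
  Visit A.
Visit W.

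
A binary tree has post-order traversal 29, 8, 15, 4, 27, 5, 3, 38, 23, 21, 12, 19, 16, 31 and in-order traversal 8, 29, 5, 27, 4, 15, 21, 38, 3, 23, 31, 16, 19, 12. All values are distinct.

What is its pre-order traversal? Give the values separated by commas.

The last element of post-order is the root; it splits in-order into left and right subtrees.
Root 31: left subtree has 10 nodes {8, 29, 5, 27, 4, 15, 21, 38, 3, 23}, right has 3 {16, 19, 12}.
  Root 21: left subtree has 6 nodes {8, 29, 5, 27, 4, 15}, right has 3 {38, 3, 23}.
    Root 5: left subtree has 2 nodes {8, 29}, right has 3 {27, 4, 15}.
      Root 8: left subtree has 0 nodes { }, right has 1 {29}.
      Root 27: left subtree has 0 nodes { }, right has 2 {4, 15}.
        Root 4: left subtree has 0 nodes { }, right has 1 {15}.
    Root 23: left subtree has 2 nodes {38, 3}, right has 0 { }.
      Root 38: left subtree has 0 nodes { }, right has 1 {3}.
  Root 16: left subtree has 0 nodes { }, right has 2 {19, 12}.
    Root 19: left subtree has 0 nodes { }, right has 1 {12}.

31, 21, 5, 8, 29, 27, 4, 15, 23, 38, 3, 16, 19, 12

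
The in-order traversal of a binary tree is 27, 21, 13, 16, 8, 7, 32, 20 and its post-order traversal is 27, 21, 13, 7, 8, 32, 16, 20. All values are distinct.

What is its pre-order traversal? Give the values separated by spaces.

The last element of post-order is the root; it splits in-order into left and right subtrees.
Root 20: left subtree has 7 nodes {27, 21, 13, 16, 8, 7, 32}, right has 0 { }.
  Root 16: left subtree has 3 nodes {27, 21, 13}, right has 3 {8, 7, 32}.
    Root 13: left subtree has 2 nodes {27, 21}, right has 0 { }.
      Root 21: left subtree has 1 node {27}, right has 0 { }.
    Root 32: left subtree has 2 nodes {8, 7}, right has 0 { }.
      Root 8: left subtree has 0 nodes { }, right has 1 {7}.

20 16 13 21 27 32 8 7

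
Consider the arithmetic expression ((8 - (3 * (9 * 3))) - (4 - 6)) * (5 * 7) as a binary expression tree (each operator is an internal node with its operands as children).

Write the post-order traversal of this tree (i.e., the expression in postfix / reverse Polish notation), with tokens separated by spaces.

Post-order on an expression tree gives postfix notation: for each operator, emit left operand, right operand, then the operator.

8 3 9 3 * * - 4 6 - - 5 7 * *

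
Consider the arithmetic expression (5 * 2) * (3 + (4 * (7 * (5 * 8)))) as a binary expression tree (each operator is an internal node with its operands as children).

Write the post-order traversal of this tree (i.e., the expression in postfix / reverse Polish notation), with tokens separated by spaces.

Post-order on an expression tree gives postfix notation: for each operator, emit left operand, right operand, then the operator.

5 2 * 3 4 7 5 8 * * * + *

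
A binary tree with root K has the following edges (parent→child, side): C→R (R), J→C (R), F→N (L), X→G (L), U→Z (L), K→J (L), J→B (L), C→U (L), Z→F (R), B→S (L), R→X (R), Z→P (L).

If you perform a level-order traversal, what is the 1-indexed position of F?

Level-order visits nodes level by level from the root, left to right within each level.
Level 0: K
Level 1: J
Level 2: B, C
Level 3: S, U, R
Level 4: Z, X
Level 5: P, F, G
Level 6: N
Full level-order sequence: K, J, B, C, S, U, R, Z, X, P, F, G, N.

11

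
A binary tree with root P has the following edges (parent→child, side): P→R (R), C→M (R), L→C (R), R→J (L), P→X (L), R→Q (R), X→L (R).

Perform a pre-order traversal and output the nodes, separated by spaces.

Pre-order visits the node, then its left subtree, then its right subtree.
Visit P.
At P: go left to X.
  Visit X.
  At X: no left child.
  At X: go right to L.
    Visit L.
    At L: no left child.
    At L: go right to C.
      Visit C.
      At C: no left child.
      At C: go right to M.
        M is a leaf — visit M.
At P: go right to R.
  Visit R.
  At R: go left to J.
    J is a leaf — visit J.
  At R: go right to Q.
    Q is a leaf — visit Q.

P X L C M R J Q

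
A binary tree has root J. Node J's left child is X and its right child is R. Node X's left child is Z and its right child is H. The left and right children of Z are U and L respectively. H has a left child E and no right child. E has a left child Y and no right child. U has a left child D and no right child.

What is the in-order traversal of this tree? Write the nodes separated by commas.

D, U, Z, L, X, Y, E, H, J, R

In-order visits the left subtree, then the node, then the right subtree.
At J: go left to X.
  At X: go left to Z.
    At Z: go left to U.
      At U: go left to D.
        D is a leaf — visit D.
      Visit U.
      At U: no right child.
    Visit Z.
    At Z: go right to L.
      L is a leaf — visit L.
  Visit X.
  At X: go right to H.
    At H: go left to E.
      At E: go left to Y.
        Y is a leaf — visit Y.
      Visit E.
      At E: no right child.
    Visit H.
    At H: no right child.
Visit J.
At J: go right to R.
  R is a leaf — visit R.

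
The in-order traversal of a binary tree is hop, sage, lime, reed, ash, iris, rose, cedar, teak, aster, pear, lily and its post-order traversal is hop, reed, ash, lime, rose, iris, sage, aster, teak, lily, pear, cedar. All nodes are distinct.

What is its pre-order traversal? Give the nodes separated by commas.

The last element of post-order is the root; it splits in-order into left and right subtrees.
Root cedar: left subtree has 7 nodes {hop, sage, lime, reed, ash, iris, rose}, right has 4 {teak, aster, pear, lily}.
  Root sage: left subtree has 1 node {hop}, right has 5 {lime, reed, ash, iris, rose}.
    Root iris: left subtree has 3 nodes {lime, reed, ash}, right has 1 {rose}.
      Root lime: left subtree has 0 nodes { }, right has 2 {reed, ash}.
        Root ash: left subtree has 1 node {reed}, right has 0 { }.
  Root pear: left subtree has 2 nodes {teak, aster}, right has 1 {lily}.
    Root teak: left subtree has 0 nodes { }, right has 1 {aster}.

cedar, sage, hop, iris, lime, ash, reed, rose, pear, teak, aster, lily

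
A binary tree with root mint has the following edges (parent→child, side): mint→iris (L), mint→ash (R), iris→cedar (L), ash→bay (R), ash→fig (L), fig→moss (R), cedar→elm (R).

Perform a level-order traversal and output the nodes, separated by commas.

mint, iris, ash, cedar, fig, bay, elm, moss

Level-order visits nodes level by level from the root, left to right within each level.
Level 0: mint
Level 1: iris, ash
Level 2: cedar, fig, bay
Level 3: elm, moss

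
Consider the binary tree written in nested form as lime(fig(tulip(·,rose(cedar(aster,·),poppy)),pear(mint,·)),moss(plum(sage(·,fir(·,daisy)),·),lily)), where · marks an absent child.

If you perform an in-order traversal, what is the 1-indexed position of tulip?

In-order visits the left subtree, then the node, then the right subtree.
At lime: go left to fig.
  At fig: go left to tulip.
    At tulip: no left child.
    Visit tulip.
    At tulip: go right to rose.
      At rose: go left to cedar.
        At cedar: go left to aster.
          aster is a leaf — visit aster.
        Visit cedar.
        At cedar: no right child.
      Visit rose.
      At rose: go right to poppy.
        poppy is a leaf — visit poppy.
  Visit fig.
  At fig: go right to pear.
    At pear: go left to mint.
      mint is a leaf — visit mint.
    Visit pear.
    At pear: no right child.
Visit lime.
At lime: go right to moss.
  At moss: go left to plum.
    At plum: go left to sage.
      At sage: no left child.
      Visit sage.
      At sage: go right to fir.
        At fir: no left child.
        Visit fir.
        At fir: go right to daisy.
          daisy is a leaf — visit daisy.
    Visit plum.
    At plum: no right child.
  Visit moss.
  At moss: go right to lily.
    lily is a leaf — visit lily.
Full in-order sequence: tulip, aster, cedar, rose, poppy, fig, mint, pear, lime, sage, fir, daisy, plum, moss, lily.

1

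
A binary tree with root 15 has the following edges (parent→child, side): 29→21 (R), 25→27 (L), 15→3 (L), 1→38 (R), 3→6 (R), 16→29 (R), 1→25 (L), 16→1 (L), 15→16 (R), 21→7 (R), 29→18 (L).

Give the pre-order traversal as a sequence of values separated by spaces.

15 3 6 16 1 25 27 38 29 18 21 7

Pre-order visits the node, then its left subtree, then its right subtree.
Visit 15.
At 15: go left to 3.
  Visit 3.
  At 3: no left child.
  At 3: go right to 6.
    6 is a leaf — visit 6.
At 15: go right to 16.
  Visit 16.
  At 16: go left to 1.
    Visit 1.
    At 1: go left to 25.
      Visit 25.
      At 25: go left to 27.
        27 is a leaf — visit 27.
      At 25: no right child.
    At 1: go right to 38.
      38 is a leaf — visit 38.
  At 16: go right to 29.
    Visit 29.
    At 29: go left to 18.
      18 is a leaf — visit 18.
    At 29: go right to 21.
      Visit 21.
      At 21: no left child.
      At 21: go right to 7.
        7 is a leaf — visit 7.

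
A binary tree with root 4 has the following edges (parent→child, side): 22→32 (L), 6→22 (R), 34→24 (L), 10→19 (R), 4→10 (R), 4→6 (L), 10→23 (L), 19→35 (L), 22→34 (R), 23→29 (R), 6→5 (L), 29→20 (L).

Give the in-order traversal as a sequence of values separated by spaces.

In-order visits the left subtree, then the node, then the right subtree.
At 4: go left to 6.
  At 6: go left to 5.
    5 is a leaf — visit 5.
  Visit 6.
  At 6: go right to 22.
    At 22: go left to 32.
      32 is a leaf — visit 32.
    Visit 22.
    At 22: go right to 34.
      At 34: go left to 24.
        24 is a leaf — visit 24.
      Visit 34.
      At 34: no right child.
Visit 4.
At 4: go right to 10.
  At 10: go left to 23.
    At 23: no left child.
    Visit 23.
    At 23: go right to 29.
      At 29: go left to 20.
        20 is a leaf — visit 20.
      Visit 29.
      At 29: no right child.
  Visit 10.
  At 10: go right to 19.
    At 19: go left to 35.
      35 is a leaf — visit 35.
    Visit 19.
    At 19: no right child.

5 6 32 22 24 34 4 23 20 29 10 35 19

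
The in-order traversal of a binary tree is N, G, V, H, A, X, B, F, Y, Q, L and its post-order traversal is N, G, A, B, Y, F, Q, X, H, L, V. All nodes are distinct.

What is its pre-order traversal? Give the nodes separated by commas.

V, G, N, L, H, X, A, Q, F, B, Y

The last element of post-order is the root; it splits in-order into left and right subtrees.
Root V: left subtree has 2 nodes {N, G}, right has 8 {H, A, X, B, F, Y, Q, L}.
  Root G: left subtree has 1 node {N}, right has 0 { }.
  Root L: left subtree has 7 nodes {H, A, X, B, F, Y, Q}, right has 0 { }.
    Root H: left subtree has 0 nodes { }, right has 6 {A, X, B, F, Y, Q}.
      Root X: left subtree has 1 node {A}, right has 4 {B, F, Y, Q}.
        Root Q: left subtree has 3 nodes {B, F, Y}, right has 0 { }.
          Root F: left subtree has 1 node {B}, right has 1 {Y}.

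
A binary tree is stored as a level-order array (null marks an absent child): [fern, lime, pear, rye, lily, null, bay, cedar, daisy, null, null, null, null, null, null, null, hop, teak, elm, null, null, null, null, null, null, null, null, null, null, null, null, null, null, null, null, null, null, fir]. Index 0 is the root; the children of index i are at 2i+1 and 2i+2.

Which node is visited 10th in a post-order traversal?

bay

Post-order visits the left subtree, then the right subtree, then the node.
At fern: go left to lime.
  At lime: go left to rye.
    At rye: go left to cedar.
      At cedar: no left child.
      At cedar: go right to hop.
        hop is a leaf — visit hop.
      Visit cedar.
    At rye: go right to daisy.
      At daisy: go left to teak.
        teak is a leaf — visit teak.
      At daisy: go right to elm.
        At elm: go left to fir.
          fir is a leaf — visit fir.
        At elm: no right child.
        Visit elm.
      Visit daisy.
    Visit rye.
  At lime: go right to lily.
    lily is a leaf — visit lily.
  Visit lime.
At fern: go right to pear.
  At pear: no left child.
  At pear: go right to bay.
    bay is a leaf — visit bay.
  Visit pear.
Visit fern.
Full post-order sequence: hop, cedar, teak, fir, elm, daisy, rye, lily, lime, bay, pear, fern.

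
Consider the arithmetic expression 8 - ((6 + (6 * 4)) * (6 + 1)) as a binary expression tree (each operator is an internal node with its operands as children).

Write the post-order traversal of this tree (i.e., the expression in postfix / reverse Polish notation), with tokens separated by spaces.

8 6 6 4 * + 6 1 + * -

Post-order on an expression tree gives postfix notation: for each operator, emit left operand, right operand, then the operator.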